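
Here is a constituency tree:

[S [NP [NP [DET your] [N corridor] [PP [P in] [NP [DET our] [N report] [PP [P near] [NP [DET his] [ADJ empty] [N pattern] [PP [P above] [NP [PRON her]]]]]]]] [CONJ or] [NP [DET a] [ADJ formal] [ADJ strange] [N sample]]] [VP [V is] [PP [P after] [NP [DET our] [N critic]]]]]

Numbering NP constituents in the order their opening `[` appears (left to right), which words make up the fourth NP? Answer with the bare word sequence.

his empty pattern above her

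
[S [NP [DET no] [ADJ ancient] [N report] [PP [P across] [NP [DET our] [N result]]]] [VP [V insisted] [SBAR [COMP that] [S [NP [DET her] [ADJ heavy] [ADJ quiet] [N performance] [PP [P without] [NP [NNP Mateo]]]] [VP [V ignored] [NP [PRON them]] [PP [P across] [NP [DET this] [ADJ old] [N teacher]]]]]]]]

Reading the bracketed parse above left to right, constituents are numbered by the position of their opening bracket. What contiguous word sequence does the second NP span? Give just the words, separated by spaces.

Opening `[NP` markers occur at word positions 1, 5, 9, 14, 16, 18; the second of these opens the constituent [NP our result].

our result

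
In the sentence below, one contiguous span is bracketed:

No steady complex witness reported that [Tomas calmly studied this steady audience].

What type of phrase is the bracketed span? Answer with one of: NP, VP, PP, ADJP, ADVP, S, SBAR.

S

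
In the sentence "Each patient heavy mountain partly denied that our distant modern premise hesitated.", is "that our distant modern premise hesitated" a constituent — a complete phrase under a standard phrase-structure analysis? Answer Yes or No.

Yes

These words form the whole subordinate clause headed by "that", so yes — one constituent.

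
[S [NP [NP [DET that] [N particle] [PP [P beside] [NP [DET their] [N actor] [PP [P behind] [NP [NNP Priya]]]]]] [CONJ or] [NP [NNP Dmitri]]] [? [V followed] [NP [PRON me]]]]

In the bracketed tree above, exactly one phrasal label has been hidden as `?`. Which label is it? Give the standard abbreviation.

VP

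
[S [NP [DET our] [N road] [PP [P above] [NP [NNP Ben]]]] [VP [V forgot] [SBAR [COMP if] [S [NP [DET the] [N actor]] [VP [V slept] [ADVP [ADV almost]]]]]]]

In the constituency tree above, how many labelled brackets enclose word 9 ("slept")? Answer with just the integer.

Path from the root down to the word: S → VP → SBAR → S → VP → V. That is 6 enclosing brackets.

6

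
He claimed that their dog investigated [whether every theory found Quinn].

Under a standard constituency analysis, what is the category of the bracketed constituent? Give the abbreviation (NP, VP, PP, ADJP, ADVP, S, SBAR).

SBAR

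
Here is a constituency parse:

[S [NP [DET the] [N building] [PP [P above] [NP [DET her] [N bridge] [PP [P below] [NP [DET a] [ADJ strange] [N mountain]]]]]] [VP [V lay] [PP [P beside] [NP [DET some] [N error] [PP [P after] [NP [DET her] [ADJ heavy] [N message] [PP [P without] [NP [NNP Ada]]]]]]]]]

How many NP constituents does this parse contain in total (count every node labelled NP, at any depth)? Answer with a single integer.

6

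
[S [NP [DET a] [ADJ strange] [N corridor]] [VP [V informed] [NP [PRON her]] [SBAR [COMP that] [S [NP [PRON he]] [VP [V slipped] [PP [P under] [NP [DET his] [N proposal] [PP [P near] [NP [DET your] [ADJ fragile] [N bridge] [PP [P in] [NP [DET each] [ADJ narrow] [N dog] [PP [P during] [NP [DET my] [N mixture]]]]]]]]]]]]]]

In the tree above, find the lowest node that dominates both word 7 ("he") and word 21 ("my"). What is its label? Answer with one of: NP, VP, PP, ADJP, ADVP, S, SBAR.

Word 7 lies under S → VP → SBAR → S → NP → PRON; word 21 lies under S → VP → SBAR → S → VP → PP → NP → PP → NP → PP → NP → PP → NP → DET. The lowest shared node is the S.

S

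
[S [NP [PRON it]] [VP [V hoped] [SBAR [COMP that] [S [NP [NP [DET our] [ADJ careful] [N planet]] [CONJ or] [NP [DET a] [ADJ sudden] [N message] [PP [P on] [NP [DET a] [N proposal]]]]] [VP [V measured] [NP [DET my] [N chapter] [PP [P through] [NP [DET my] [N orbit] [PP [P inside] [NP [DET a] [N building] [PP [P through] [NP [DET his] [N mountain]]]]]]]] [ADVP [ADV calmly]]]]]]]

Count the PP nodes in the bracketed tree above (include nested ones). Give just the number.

4

Scanning left to right, an opening `[PP` appears at word positions 11, 17, 20, 23 — 4 in total.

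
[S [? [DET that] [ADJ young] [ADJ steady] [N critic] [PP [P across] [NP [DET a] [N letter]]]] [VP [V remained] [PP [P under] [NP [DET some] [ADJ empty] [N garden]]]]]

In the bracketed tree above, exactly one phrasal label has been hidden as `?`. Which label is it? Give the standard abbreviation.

NP

Looking at what the `?` directly dominates — DET 'that', ADJ 'young', ADJ 'steady', N 'critic', PP — this is a noun phrase (NP).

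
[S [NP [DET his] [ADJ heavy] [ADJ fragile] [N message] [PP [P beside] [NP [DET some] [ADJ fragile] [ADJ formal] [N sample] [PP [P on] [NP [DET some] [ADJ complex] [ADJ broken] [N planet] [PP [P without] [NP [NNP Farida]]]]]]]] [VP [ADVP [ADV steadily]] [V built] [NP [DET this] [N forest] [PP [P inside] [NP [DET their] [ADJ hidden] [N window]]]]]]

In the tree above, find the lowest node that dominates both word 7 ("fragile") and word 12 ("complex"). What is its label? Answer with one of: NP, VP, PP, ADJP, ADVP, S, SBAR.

NP

Both words fall inside [NP some fragile formal sample on some complex broken planet without Farida] (words 6–16), and no smaller constituent contains them both. Label: NP.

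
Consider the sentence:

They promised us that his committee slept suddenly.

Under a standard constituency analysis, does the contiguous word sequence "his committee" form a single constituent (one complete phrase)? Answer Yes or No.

Yes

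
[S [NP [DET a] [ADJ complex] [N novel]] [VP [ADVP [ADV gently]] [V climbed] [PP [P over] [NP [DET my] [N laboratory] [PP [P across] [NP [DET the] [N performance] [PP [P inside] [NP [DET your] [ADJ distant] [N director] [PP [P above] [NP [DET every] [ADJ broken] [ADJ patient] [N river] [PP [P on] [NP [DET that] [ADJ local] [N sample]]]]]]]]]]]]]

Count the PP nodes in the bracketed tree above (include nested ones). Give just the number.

5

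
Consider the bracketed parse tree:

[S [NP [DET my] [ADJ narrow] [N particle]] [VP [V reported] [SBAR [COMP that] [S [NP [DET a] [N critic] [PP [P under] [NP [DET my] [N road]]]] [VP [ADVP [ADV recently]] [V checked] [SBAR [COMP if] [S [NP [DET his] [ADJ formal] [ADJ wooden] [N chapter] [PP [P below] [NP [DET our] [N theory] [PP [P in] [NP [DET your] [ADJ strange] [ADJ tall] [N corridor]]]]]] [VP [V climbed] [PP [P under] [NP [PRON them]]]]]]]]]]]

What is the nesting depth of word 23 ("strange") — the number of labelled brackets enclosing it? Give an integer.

13

Counting open brackets not yet closed at "strange": [S [VP [SBAR [S [VP [SBAR [S [NP [PP [NP [PP [NP [ADJ = 13.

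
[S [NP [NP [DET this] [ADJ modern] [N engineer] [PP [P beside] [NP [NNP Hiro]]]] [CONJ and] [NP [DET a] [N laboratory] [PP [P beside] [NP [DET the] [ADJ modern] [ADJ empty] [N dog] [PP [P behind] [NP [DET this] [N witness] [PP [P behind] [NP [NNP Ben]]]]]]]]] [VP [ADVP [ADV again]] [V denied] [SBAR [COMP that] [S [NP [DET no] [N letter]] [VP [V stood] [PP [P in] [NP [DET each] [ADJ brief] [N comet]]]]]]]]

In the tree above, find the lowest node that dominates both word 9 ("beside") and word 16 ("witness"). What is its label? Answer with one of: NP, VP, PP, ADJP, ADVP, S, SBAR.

PP

Word 9 lies under S → NP → NP → PP → P; word 16 lies under S → NP → NP → PP → NP → PP → NP → N. The lowest shared node is the PP.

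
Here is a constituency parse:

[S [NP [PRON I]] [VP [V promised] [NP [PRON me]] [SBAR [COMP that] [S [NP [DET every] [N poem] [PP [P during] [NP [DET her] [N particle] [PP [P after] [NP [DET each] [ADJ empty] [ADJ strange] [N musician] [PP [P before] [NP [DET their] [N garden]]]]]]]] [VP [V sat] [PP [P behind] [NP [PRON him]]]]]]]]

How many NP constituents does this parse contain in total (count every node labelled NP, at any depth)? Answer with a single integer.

7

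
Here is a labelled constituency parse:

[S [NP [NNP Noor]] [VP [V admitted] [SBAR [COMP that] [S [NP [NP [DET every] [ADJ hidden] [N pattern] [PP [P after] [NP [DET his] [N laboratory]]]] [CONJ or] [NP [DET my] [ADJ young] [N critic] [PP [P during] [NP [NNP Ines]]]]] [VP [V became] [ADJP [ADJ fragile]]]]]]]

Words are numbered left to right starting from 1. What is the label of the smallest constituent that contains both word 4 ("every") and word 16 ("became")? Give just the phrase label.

Word 4 lies under S → VP → SBAR → S → NP → NP → DET; word 16 lies under S → VP → SBAR → S → VP → V. The lowest shared node is the S.

S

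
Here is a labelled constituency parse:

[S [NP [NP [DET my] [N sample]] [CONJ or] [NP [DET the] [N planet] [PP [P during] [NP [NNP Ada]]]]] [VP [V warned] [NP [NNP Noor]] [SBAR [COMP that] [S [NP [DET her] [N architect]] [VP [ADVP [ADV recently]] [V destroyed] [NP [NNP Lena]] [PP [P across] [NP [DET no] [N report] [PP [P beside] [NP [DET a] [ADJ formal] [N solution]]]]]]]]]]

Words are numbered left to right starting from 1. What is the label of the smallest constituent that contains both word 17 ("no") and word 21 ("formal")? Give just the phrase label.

The smallest bracket enclosing both words is [NP no report beside a formal solution], so the label is NP.

NP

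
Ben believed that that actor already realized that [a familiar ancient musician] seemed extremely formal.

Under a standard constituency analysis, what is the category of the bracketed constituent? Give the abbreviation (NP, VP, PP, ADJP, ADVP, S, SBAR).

The bracketed span "a familiar ancient musician" is headed by "musician", making it a noun phrase (NP).

NP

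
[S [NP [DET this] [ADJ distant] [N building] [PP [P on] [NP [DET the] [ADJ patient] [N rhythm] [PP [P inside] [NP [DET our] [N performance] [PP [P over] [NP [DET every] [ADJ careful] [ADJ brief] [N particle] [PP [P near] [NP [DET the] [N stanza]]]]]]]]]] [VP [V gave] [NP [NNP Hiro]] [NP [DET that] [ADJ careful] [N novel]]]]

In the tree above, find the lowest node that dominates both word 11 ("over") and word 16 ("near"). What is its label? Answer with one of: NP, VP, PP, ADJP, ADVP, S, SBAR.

Word 11 lies under S → NP → PP → NP → PP → NP → PP → P; word 16 lies under S → NP → PP → NP → PP → NP → PP → NP → PP → P. The lowest shared node is the PP.

PP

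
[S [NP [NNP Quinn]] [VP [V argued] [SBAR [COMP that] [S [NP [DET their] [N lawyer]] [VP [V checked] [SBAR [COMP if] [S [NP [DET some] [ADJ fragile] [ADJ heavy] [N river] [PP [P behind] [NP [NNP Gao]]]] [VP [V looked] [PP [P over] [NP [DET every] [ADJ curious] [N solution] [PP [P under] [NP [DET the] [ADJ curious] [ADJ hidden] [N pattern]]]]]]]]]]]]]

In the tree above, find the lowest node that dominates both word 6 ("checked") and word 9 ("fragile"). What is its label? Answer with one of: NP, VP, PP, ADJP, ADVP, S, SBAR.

VP

The smallest bracket enclosing both words is [VP checked if some fragile heavy river behind Gao looked over every curious solution under the curious hidden pattern], so the label is VP.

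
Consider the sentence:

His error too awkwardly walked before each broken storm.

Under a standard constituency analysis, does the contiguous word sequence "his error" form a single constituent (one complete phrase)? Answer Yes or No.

Yes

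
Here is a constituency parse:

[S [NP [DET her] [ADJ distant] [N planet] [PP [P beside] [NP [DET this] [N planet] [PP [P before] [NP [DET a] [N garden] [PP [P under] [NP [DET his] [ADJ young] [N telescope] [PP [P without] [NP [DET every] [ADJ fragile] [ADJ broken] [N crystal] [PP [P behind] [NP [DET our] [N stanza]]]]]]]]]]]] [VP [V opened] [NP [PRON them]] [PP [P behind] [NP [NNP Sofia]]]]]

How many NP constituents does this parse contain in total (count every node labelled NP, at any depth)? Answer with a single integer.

8

Listing each NP by its span: [NP her distant planet beside this planet before a garden under his young telescope without every fragile broken crystal behind our stanza]; [NP this planet before a garden under his young telescope without every fragile broken crystal behind our stanza]; [NP a garden under his young telescope without every fragile broken crystal behind our stanza]; [NP his young telescope without every fragile broken crystal behind our stanza]; [NP every fragile broken crystal behind our stanza]; [NP our stanza] … — that makes 8.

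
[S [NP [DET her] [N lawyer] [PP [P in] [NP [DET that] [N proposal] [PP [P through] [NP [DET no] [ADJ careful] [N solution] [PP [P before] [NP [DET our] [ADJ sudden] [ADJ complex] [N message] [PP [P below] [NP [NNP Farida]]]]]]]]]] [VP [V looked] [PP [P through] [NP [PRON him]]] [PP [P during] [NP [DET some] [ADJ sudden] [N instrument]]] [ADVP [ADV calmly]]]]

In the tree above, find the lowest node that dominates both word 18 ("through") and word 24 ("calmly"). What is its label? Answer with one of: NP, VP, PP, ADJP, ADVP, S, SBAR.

VP

Both words fall inside [VP looked through him during some sudden instrument calmly] (words 17–24), and no smaller constituent contains them both. Label: VP.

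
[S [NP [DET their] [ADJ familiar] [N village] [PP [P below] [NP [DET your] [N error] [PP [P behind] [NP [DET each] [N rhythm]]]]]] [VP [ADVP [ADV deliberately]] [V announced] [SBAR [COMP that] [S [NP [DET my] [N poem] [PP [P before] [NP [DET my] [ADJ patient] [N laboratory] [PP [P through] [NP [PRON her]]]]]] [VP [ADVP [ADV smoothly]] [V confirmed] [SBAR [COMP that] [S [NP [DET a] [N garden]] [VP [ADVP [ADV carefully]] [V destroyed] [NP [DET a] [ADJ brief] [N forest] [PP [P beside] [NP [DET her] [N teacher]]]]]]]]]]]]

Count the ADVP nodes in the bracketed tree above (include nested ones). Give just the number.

3

Scanning left to right, an opening `[ADVP` appears at word positions 10, 21, 26 — 3 in total.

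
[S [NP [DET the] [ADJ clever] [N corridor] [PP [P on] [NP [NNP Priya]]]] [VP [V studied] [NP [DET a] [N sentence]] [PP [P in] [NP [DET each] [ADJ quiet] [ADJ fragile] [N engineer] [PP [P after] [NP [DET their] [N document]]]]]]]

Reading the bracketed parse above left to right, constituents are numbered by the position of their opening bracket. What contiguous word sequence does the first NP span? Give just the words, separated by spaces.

the clever corridor on Priya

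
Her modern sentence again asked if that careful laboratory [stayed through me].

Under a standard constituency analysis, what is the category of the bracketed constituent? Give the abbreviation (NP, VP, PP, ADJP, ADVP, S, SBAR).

VP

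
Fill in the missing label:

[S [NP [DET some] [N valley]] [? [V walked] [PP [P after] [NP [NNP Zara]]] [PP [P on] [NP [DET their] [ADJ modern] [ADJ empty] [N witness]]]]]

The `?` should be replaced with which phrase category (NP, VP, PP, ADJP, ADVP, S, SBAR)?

VP

The `?` node immediately contains: V 'walked', PP, PP. That is the internal structure of a verb phrase, so the label is VP.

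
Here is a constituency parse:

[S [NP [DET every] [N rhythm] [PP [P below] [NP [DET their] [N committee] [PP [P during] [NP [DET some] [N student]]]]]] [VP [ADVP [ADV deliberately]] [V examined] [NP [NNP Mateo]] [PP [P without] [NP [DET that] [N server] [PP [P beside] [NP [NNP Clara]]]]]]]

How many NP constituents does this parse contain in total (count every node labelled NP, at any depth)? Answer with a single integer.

6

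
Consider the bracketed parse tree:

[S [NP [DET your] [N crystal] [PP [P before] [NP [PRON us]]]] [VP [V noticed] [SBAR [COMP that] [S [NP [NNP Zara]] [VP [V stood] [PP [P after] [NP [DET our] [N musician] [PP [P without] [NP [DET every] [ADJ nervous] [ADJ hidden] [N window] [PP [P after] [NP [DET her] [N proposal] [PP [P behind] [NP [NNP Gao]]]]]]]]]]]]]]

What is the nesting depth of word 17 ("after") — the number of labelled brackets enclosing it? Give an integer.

Path from the root down to the word: S → VP → SBAR → S → VP → PP → NP → PP → NP → PP → P. That is 11 enclosing brackets.

11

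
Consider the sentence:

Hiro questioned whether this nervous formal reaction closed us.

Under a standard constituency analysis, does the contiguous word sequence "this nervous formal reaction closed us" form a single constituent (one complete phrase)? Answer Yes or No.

Yes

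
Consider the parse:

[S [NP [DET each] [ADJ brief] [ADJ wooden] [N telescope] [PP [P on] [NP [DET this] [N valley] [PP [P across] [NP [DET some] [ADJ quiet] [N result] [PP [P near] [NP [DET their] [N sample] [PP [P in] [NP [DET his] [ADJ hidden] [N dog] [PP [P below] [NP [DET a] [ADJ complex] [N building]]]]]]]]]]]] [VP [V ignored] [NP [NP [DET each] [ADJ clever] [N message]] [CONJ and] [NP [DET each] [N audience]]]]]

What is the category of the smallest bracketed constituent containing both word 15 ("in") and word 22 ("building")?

PP

Both words fall inside [PP in his hidden dog below a complex building] (words 15–22), and no smaller constituent contains them both. Label: PP.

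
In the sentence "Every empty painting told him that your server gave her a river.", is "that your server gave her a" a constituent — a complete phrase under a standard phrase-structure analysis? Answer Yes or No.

"that" belongs to the complementizer "that" while "a" belongs to the clause "your server gave her a river"; a span that runs across that boundary is not a single phrase.

No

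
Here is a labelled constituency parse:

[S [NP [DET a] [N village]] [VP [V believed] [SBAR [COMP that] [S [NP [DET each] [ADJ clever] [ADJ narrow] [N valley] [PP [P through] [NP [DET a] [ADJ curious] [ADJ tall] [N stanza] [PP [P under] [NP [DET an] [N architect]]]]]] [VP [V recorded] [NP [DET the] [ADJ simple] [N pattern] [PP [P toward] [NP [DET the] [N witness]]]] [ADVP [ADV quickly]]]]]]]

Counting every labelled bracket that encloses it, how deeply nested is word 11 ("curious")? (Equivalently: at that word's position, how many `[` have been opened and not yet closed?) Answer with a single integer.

Counting open brackets not yet closed at "curious": [S [VP [SBAR [S [NP [PP [NP [ADJ = 8.

8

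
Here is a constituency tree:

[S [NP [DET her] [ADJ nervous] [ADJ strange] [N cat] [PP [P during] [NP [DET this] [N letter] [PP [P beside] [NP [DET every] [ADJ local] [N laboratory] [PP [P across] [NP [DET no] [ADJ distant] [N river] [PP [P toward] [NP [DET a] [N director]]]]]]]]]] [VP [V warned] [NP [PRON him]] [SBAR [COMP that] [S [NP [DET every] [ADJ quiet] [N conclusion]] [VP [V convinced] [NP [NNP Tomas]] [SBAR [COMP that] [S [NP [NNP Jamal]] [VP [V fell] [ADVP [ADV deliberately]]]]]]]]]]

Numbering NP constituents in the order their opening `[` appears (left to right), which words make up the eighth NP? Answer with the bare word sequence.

Opening `[NP` markers occur at word positions 1, 6, 9, 13, 17, 20, 22, 26, 28; the eighth of these opens the constituent [NP Tomas].

Tomas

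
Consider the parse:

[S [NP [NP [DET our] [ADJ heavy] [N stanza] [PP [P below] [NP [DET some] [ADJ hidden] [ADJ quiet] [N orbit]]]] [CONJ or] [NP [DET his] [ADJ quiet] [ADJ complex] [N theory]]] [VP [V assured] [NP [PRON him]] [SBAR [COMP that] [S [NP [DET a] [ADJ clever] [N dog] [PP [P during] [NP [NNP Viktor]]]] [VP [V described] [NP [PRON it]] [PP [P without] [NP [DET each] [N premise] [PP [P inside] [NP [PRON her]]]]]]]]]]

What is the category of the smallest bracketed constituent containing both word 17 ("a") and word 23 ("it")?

S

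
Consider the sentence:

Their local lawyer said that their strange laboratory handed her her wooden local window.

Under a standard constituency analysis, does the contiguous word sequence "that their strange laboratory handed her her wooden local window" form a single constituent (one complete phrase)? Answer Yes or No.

The sequence corresponds to a single SBAR node — the subordinate clause "that their strange laboratory handed her her wooden local window".

Yes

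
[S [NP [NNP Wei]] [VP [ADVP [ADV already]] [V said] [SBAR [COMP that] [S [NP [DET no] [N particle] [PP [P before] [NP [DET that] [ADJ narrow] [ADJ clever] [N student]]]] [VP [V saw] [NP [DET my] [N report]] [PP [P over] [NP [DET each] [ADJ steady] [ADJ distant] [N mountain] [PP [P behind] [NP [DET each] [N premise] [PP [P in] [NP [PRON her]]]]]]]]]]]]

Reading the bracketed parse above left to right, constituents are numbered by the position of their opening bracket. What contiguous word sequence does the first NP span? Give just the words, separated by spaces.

Wei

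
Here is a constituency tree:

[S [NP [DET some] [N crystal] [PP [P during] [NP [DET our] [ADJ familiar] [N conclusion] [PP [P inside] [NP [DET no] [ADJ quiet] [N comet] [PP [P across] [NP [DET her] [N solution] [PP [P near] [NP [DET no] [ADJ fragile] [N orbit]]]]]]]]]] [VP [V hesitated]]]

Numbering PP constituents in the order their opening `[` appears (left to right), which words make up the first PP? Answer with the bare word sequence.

Opening `[PP` markers occur at word positions 3, 7, 11, 14; the first of these opens the constituent [PP during our familiar conclusion inside no quiet comet across her solution near no fragile orbit].

during our familiar conclusion inside no quiet comet across her solution near no fragile orbit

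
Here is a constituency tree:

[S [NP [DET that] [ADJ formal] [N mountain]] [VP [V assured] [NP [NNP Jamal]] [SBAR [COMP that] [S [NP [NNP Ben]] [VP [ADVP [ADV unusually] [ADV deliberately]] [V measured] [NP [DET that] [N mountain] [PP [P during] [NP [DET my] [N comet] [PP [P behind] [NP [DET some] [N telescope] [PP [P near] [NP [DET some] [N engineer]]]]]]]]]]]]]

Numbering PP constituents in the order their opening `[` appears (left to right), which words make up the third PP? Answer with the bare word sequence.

Opening `[PP` markers occur at word positions 13, 16, 19; the third of these opens the constituent [PP near some engineer].

near some engineer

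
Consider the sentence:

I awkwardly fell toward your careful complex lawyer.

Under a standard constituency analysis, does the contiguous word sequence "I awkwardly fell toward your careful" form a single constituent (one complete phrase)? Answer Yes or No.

The smallest constituent containing the whole sequence is the clause [S I awkwardly fell toward your careful complex lawyer], but the sequence is only part of it — it straddles the boundary between noun phrase "I" and verb phrase "awkwardly fell toward your careful complex lawyer".

No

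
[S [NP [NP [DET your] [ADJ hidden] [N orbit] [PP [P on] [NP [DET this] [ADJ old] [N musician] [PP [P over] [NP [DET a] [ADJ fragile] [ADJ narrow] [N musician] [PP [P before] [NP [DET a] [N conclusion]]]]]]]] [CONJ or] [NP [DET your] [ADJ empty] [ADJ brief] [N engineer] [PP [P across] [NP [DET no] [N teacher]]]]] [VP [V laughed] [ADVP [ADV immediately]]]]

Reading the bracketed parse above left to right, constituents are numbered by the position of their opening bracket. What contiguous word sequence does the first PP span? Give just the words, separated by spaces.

Opening `[PP` markers occur at word positions 4, 8, 13, 21; the first of these opens the constituent [PP on this old musician over a fragile narrow musician before a conclusion].

on this old musician over a fragile narrow musician before a conclusion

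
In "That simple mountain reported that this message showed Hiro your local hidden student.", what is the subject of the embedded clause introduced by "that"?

The subject of the embedded clause introduced by "that" is the NP immediately before the verb "showed": "this message".

this message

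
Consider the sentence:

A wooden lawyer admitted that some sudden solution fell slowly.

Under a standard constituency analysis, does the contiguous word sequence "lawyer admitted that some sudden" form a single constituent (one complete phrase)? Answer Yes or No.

No

"lawyer" belongs to the noun phrase "a wooden lawyer" while "sudden" belongs to the verb phrase "admitted that some sudden solution fell slowly"; a span that runs across that boundary is not a single phrase.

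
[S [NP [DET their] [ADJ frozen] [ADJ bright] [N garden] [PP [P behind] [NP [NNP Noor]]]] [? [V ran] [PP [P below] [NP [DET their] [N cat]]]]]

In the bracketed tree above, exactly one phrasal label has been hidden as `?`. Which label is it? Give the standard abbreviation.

A constituent whose immediate children are V 'ran', PP is a verb phrase: VP.

VP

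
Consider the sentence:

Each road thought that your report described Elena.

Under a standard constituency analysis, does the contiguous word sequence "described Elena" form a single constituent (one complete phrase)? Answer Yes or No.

Yes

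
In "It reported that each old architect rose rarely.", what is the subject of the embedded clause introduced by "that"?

each old architect

In the embedded clause introduced by "that" the verb is "rose"; the NP preceding it, "each old architect", is the subject.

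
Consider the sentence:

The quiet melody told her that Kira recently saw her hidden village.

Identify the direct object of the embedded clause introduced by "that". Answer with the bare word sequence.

"saw" heads the VP of the embedded clause introduced by "that", and "her hidden village" is its direct object.

her hidden village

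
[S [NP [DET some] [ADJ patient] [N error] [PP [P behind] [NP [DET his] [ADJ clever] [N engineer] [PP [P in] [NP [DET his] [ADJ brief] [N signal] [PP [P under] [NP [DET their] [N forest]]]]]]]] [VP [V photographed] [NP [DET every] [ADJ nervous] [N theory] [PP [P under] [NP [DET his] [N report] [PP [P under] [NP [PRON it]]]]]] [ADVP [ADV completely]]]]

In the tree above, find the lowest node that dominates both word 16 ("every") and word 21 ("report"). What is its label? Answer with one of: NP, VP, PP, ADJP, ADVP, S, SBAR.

NP

Word 16 lies under S → VP → NP → DET; word 21 lies under S → VP → NP → PP → NP → N. The lowest shared node is the NP.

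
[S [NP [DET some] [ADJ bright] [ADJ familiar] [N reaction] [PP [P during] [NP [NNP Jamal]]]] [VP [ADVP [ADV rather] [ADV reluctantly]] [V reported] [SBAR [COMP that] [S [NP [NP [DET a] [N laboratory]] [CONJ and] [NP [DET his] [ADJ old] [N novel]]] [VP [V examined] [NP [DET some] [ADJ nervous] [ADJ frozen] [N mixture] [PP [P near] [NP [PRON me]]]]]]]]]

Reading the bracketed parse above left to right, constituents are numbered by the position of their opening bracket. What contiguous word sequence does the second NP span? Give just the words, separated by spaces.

Opening `[NP` markers occur at word positions 1, 6, 11, 11, 14, 18, 23; the second of these opens the constituent [NP Jamal].

Jamal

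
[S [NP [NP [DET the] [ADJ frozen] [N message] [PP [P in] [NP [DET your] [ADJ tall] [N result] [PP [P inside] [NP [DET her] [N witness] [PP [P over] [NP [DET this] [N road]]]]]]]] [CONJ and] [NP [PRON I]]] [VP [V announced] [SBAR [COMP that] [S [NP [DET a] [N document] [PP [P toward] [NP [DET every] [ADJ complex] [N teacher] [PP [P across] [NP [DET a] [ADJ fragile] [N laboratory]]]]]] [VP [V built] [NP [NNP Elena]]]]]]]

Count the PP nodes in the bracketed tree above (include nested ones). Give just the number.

Scanning left to right, an opening `[PP` appears at word positions 4, 8, 11, 20, 24 — 5 in total.

5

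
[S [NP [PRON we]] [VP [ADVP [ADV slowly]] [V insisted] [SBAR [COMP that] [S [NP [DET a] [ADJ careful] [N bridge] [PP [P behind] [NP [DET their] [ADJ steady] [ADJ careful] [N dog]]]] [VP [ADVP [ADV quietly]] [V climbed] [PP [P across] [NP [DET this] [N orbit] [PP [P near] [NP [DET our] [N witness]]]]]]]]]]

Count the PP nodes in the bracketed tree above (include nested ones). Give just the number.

Scanning left to right, an opening `[PP` appears at word positions 8, 15, 18 — 3 in total.

3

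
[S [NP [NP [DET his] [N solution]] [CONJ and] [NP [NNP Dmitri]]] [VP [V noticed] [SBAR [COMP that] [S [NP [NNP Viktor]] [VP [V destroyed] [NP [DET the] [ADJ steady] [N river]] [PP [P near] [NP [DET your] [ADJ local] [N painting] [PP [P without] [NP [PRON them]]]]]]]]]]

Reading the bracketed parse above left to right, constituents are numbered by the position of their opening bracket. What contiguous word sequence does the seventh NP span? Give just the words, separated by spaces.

them

Opening `[NP` markers occur at word positions 1, 1, 4, 7, 9, 13, 17; the seventh of these opens the constituent [NP them].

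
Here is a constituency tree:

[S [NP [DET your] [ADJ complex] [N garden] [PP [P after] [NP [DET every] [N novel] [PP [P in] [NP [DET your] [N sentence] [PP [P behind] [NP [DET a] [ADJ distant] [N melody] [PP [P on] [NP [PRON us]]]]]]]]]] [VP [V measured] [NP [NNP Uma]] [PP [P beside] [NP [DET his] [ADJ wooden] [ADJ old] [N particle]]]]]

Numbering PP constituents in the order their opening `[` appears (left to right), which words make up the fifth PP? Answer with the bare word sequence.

beside his wooden old particle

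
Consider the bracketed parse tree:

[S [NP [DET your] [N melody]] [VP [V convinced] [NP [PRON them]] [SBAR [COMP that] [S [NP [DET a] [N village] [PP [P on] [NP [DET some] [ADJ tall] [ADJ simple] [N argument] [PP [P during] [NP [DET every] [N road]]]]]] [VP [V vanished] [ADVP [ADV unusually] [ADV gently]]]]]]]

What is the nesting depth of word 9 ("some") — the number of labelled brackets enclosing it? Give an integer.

8

Counting open brackets not yet closed at "some": [S [VP [SBAR [S [NP [PP [NP [DET = 8.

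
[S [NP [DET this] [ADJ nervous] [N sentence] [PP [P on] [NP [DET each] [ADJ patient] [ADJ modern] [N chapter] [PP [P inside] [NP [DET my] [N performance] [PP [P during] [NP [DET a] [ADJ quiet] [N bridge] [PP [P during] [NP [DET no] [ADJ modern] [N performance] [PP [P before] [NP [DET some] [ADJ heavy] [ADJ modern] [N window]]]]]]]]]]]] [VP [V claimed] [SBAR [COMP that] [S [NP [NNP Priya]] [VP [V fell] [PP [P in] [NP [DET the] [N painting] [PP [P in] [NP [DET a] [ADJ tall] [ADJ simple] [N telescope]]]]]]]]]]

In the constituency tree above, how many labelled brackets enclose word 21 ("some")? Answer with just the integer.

Path from the root down to the word: S → NP → PP → NP → PP → NP → PP → NP → PP → NP → PP → NP → DET. That is 13 enclosing brackets.

13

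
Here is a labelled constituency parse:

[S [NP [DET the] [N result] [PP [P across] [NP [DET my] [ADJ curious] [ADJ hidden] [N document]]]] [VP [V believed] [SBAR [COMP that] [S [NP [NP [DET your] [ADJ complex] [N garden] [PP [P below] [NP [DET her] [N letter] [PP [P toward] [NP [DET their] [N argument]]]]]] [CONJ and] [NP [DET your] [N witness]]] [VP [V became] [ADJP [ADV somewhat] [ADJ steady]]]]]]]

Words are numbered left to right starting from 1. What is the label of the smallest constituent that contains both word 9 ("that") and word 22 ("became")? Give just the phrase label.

The smallest bracket enclosing both words is [SBAR that your complex garden below her letter toward their argument and your witness became somewhat steady], so the label is SBAR.

SBAR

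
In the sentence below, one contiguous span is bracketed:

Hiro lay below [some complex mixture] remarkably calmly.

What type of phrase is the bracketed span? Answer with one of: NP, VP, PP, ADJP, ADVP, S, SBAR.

NP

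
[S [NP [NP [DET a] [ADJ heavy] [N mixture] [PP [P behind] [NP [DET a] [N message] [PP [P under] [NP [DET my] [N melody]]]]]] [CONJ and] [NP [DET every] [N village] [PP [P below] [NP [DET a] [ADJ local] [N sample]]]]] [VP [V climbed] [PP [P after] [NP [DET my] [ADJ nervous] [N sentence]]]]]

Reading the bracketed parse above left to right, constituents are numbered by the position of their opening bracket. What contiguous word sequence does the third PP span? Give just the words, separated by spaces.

below a local sample

In left-to-right order the PP constituents are "behind a message under my melody"; "under my melody"; "below a local sample"; "after my nervous sentence". Number 3 is "below a local sample".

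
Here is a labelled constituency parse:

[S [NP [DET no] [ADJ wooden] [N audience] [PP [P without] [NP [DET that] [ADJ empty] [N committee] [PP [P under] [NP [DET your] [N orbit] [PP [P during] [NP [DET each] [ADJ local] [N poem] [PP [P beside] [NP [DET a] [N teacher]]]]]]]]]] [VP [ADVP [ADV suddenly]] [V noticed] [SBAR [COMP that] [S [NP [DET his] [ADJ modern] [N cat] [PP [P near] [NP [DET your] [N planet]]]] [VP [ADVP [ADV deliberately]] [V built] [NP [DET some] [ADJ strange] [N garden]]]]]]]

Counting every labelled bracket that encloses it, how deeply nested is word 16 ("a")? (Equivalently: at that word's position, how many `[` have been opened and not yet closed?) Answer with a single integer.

Path from the root down to the word: S → NP → PP → NP → PP → NP → PP → NP → PP → NP → DET. That is 11 enclosing brackets.

11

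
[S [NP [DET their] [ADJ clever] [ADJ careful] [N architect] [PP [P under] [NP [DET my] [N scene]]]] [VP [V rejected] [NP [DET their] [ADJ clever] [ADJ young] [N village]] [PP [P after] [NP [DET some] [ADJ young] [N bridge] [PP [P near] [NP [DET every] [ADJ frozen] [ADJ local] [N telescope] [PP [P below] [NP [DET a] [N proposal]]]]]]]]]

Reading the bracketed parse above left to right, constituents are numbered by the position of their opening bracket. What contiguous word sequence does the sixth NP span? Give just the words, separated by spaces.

a proposal

In left-to-right order the NP constituents are "their clever careful architect under my scene"; "my scene"; "their clever young village"; "some young bridge near every frozen local telescope below a proposal"; "every frozen local telescope below a proposal"; "a proposal". Number 6 is "a proposal".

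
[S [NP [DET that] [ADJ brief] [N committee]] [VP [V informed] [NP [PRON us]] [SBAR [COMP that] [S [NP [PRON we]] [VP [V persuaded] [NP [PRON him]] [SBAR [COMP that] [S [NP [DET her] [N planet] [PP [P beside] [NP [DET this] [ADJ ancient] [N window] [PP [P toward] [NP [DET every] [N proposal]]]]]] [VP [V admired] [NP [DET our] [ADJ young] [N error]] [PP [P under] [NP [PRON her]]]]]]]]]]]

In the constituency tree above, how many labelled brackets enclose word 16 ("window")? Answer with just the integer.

11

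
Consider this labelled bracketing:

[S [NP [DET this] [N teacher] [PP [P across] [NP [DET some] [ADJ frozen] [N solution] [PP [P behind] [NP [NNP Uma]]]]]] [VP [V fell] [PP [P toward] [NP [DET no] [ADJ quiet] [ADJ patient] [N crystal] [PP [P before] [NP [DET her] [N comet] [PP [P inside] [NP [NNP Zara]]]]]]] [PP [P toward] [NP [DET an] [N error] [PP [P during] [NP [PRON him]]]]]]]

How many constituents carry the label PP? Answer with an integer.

Listing each PP by its span: [PP across some frozen solution behind Uma]; [PP behind Uma]; [PP toward no quiet patient crystal before her comet inside Zara]; [PP before her comet inside Zara]; [PP inside Zara]; [PP toward an error during him] … — that makes 7.

7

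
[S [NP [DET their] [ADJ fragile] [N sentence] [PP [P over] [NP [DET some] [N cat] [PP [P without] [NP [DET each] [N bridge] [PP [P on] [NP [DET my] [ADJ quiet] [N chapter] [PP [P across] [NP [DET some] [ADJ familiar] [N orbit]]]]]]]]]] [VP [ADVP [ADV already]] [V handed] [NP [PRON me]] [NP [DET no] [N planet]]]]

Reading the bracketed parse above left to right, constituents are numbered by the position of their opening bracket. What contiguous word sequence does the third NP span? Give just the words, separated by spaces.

Opening `[NP` markers occur at word positions 1, 5, 8, 11, 15, 20, 21; the third of these opens the constituent [NP each bridge on my quiet chapter across some familiar orbit].

each bridge on my quiet chapter across some familiar orbit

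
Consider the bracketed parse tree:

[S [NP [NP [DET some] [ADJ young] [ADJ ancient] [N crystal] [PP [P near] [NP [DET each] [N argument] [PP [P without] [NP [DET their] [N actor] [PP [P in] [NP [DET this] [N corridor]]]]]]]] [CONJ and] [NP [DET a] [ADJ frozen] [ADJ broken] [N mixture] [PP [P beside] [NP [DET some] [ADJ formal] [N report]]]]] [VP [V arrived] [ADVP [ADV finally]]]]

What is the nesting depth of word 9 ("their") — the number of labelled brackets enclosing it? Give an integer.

Path from the root down to the word: S → NP → NP → PP → NP → PP → NP → DET. That is 8 enclosing brackets.

8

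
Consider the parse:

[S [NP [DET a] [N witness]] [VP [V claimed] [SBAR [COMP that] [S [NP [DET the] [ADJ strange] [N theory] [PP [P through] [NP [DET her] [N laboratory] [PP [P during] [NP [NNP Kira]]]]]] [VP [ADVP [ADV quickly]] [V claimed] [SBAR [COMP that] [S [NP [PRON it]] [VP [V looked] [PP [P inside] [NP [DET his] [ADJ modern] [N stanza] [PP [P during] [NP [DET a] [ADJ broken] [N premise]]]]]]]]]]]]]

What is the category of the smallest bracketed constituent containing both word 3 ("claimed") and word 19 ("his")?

The smallest bracket enclosing both words is [VP claimed that the strange theory through her laboratory during Kira quickly claimed that it looked inside his modern stanza during a broken premise], so the label is VP.

VP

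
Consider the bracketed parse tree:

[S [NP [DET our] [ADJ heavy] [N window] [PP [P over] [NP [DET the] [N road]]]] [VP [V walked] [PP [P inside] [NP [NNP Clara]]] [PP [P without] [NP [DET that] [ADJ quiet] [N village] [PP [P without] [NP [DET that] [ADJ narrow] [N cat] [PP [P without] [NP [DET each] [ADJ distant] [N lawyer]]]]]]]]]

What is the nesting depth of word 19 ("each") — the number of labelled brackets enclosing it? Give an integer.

9

Path from the root down to the word: S → VP → PP → NP → PP → NP → PP → NP → DET. That is 9 enclosing brackets.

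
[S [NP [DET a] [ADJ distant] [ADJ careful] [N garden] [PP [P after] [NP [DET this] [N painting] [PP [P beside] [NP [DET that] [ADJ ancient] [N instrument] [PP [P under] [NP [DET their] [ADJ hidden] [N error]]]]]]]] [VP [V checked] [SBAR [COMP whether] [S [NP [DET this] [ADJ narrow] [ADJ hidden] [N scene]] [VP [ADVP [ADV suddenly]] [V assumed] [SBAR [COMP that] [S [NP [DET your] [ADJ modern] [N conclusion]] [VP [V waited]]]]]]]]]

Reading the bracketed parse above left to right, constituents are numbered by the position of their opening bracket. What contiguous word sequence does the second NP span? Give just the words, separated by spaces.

In left-to-right order the NP constituents are "a distant careful garden after this painting beside that ancient instrument under their hidden error"; "this painting beside that ancient instrument under their hidden error"; "that ancient instrument under their hidden error"; "their hidden error"; "this narrow hidden scene"; "your modern conclusion". Number 2 is "this painting beside that ancient instrument under their hidden error".

this painting beside that ancient instrument under their hidden error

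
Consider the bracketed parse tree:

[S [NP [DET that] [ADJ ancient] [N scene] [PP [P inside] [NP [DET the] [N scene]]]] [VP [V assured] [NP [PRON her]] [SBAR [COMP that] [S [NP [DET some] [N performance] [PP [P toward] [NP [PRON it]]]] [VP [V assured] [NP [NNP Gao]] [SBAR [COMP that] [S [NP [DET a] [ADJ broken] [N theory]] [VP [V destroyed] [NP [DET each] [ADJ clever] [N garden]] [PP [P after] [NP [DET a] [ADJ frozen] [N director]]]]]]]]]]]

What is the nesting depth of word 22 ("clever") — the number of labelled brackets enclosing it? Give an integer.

10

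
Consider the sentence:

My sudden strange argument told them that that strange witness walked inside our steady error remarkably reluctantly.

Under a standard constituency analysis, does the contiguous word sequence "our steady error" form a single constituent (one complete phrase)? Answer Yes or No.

Yes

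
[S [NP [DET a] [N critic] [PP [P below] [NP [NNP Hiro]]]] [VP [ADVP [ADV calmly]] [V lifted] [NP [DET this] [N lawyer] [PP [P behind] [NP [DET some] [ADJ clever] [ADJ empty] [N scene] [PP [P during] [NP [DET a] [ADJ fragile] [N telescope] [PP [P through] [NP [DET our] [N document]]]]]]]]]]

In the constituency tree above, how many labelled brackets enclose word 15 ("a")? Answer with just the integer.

8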